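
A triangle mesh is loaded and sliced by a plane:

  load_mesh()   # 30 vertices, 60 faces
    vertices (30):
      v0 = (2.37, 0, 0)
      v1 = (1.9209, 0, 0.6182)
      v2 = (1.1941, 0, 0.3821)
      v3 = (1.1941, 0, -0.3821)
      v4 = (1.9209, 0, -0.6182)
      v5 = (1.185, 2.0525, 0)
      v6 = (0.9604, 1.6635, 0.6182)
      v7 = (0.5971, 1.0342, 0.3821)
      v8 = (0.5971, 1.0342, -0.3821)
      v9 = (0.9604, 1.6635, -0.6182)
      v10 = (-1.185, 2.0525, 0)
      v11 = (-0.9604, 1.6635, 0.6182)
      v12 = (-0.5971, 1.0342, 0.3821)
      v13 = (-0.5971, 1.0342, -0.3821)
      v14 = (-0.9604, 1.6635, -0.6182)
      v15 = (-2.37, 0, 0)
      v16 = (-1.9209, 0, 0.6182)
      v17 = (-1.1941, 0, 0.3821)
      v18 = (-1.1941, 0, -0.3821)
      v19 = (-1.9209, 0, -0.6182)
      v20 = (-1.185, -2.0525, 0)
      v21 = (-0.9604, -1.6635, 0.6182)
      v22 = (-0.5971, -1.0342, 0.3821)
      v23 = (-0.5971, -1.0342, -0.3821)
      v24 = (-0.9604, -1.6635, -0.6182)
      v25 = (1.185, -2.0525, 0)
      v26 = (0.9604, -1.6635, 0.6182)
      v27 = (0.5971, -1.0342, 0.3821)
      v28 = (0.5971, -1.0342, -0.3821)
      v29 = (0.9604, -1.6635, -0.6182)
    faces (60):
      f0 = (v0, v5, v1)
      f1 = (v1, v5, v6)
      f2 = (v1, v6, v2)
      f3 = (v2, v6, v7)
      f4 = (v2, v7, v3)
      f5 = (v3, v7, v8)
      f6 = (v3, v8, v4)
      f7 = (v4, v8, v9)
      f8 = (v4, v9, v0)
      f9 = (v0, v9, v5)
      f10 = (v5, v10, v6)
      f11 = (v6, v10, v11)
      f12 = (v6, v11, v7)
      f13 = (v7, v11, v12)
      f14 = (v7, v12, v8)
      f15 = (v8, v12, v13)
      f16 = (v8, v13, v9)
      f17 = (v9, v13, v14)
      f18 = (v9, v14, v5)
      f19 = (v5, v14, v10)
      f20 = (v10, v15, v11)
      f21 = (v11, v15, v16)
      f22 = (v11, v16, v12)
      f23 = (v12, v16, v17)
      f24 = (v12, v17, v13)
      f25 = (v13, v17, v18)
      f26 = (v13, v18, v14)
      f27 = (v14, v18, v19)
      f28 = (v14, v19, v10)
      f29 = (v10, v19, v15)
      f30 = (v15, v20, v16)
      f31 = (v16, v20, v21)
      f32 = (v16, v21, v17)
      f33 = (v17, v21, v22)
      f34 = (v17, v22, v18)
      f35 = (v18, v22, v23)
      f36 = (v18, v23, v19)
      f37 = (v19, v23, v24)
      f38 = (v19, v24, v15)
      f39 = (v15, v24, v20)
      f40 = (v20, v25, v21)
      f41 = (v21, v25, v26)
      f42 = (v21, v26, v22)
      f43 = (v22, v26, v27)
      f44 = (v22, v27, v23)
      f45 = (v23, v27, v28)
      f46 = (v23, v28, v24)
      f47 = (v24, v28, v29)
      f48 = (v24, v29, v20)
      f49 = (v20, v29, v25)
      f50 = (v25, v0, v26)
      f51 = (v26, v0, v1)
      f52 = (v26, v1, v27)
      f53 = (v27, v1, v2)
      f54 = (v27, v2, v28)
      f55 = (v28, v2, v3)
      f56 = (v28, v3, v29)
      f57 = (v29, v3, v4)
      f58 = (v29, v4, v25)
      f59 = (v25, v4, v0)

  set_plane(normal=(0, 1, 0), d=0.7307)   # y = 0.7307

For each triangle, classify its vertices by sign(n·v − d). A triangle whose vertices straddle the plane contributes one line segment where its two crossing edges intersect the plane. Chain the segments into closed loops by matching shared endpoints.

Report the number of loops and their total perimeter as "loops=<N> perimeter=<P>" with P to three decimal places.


loops=2 perimeter=7.641

Straddling triangles (20 of 60):
  (v0,v5,v1) [-+-] → (1.94813, 0.7307, 0)–(1.65892, 0.7307, 0.398118)  len=0.4921
  (v1,v5,v6) [-++] → (1.65892, 0.7307, 0.398118)–(1.499, 0.7307, 0.6182)  len=0.2720
  (v1,v6,v2) [-+-] → (1.499, 0.7307, 0.6182)–(1.09145, 0.7307, 0.485808)  len=0.4285
  (v2,v6,v7) [-++] → (1.09145, 0.7307, 0.485808)–(0.772298, 0.7307, 0.3821)  len=0.3356
  (v2,v7,v3) [-+-] → (0.772298, 0.7307, 0.3821)–(0.772298, 0.7307, 0.157835)  len=0.2243
  (v3,v7,v8) [-++] → (0.772298, 0.7307, 0.157835)–(0.772298, 0.7307, -0.3821)  len=0.5399
  (v3,v8,v4) [-+-] → (0.772298, 0.7307, -0.3821)–(0.985587, 0.7307, -0.451387)  len=0.2243
  (v4,v8,v9) [-++] → (0.985587, 0.7307, -0.451387)–(1.499, 0.7307, -0.6182)  len=0.5398
  (v4,v9,v0) [-+-] → (1.499, 0.7307, -0.6182)–(1.75083, 0.7307, -0.271547)  len=0.4285
  (v0,v9,v5) [-++] → (1.75083, 0.7307, -0.271547)–(1.94813, 0.7307, 0)  len=0.3357
  (v10,v15,v11) [+-+] → (-1.94813, 0.7307, 0)–(-1.75083, 0.7307, 0.271547)  len=0.3357
  (v11,v15,v16) [+--] → (-1.75083, 0.7307, 0.271547)–(-1.499, 0.7307, 0.6182)  len=0.4285
  (v11,v16,v12) [+-+] → (-1.499, 0.7307, 0.6182)–(-0.985587, 0.7307, 0.451387)  len=0.5398
  (v12,v16,v17) [+--] → (-0.985587, 0.7307, 0.451387)–(-0.772298, 0.7307, 0.3821)  len=0.2243
  (v12,v17,v13) [+-+] → (-0.772298, 0.7307, 0.3821)–(-0.772298, 0.7307, -0.157835)  len=0.5399
  (v13,v17,v18) [+--] → (-0.772298, 0.7307, -0.157835)–(-0.772298, 0.7307, -0.3821)  len=0.2243
  (v13,v18,v14) [+-+] → (-0.772298, 0.7307, -0.3821)–(-1.09145, 0.7307, -0.485808)  len=0.3356
  (v14,v18,v19) [+--] → (-1.09145, 0.7307, -0.485808)–(-1.499, 0.7307, -0.6182)  len=0.4285
  (v14,v19,v10) [+-+] → (-1.499, 0.7307, -0.6182)–(-1.65892, 0.7307, -0.398118)  len=0.2720
  (v10,v19,v15) [+--] → (-1.65892, 0.7307, -0.398118)–(-1.94813, 0.7307, 0)  len=0.4921

Chained into 2 loop(s):
  loop 1: 10 segments, perimeter = 3.8206
  loop 2: 10 segments, perimeter = 3.8206
Total perimeter = 7.641


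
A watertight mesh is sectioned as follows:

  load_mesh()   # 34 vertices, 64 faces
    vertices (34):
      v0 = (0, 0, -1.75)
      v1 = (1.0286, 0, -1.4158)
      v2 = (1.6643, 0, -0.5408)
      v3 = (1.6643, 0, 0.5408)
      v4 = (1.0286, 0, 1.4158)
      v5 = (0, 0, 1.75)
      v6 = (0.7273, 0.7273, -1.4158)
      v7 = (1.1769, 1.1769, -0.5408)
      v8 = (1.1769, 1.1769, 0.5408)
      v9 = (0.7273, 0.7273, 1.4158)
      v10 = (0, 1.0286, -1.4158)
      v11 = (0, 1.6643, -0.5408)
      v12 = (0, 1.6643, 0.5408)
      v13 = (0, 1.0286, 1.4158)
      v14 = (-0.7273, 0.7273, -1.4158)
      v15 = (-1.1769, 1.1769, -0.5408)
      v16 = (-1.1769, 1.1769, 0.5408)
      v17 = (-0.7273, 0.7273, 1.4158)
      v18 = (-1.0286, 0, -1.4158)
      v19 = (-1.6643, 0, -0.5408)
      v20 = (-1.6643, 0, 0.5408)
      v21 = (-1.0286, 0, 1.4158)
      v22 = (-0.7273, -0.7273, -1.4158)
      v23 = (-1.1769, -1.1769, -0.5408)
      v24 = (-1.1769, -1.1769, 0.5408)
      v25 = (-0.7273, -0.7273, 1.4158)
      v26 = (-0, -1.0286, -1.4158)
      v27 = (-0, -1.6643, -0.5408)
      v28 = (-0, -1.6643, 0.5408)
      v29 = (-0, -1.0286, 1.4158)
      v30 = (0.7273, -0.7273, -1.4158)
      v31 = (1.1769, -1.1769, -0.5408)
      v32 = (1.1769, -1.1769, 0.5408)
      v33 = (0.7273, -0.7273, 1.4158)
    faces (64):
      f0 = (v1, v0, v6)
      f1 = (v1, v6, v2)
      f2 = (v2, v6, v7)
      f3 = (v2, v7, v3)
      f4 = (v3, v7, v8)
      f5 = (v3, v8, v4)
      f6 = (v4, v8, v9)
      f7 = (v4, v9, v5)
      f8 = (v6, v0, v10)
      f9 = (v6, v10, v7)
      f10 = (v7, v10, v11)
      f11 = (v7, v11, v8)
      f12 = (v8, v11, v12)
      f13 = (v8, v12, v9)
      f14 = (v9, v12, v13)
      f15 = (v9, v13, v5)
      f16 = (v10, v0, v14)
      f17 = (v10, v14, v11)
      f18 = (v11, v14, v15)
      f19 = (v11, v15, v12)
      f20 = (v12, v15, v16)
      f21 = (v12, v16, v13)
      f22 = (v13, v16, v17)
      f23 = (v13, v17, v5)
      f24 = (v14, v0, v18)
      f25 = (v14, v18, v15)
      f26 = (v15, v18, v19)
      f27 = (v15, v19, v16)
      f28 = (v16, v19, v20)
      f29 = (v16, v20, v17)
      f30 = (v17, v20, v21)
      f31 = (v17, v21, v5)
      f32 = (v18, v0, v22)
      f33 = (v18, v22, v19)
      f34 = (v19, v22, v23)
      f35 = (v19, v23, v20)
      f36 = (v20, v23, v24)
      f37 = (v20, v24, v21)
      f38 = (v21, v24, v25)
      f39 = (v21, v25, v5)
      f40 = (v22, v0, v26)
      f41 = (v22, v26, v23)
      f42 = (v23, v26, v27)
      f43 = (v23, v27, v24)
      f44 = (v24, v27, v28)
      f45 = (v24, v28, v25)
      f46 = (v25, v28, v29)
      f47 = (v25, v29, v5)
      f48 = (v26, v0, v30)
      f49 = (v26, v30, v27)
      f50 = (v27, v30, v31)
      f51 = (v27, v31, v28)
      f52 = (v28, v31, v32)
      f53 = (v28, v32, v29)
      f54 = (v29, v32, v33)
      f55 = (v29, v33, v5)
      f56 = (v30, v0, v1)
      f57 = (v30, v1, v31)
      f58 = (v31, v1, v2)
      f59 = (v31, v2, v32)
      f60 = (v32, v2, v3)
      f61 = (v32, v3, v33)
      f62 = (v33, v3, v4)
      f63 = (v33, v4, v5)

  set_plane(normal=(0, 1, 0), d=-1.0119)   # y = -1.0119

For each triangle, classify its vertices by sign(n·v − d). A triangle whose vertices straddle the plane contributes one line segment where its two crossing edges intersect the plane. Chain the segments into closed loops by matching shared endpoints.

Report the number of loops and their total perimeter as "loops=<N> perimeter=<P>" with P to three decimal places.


Straddling triangles (20 of 64):
  (v19,v22,v23) [++-] → (-1.0119, -1.0119, -0.861919)–(-1.24523, -1.0119, -0.5408)  len=0.3969
  (v19,v23,v20) [+-+] → (-1.24523, -1.0119, -0.5408)–(-1.24523, -1.0119, -0.389161)  len=0.1516
  (v20,v23,v24) [+--] → (-1.24523, -1.0119, -0.389161)–(-1.24523, -1.0119, 0.5408)  len=0.9300
  (v20,v24,v21) [+-+] → (-1.24523, -1.0119, 0.5408)–(-1.15611, -1.0119, 0.663474)  len=0.1516
  (v21,v24,v25) [+-+] → (-1.15611, -1.0119, 0.663474)–(-1.0119, -1.0119, 0.861919)  len=0.2453
  (v22,v0,v26) [++-] → (0, -1.0119, -1.42123)–(-0.0403117, -1.0119, -1.4158)  len=0.0407
  (v22,v26,v23) [+--] → (-0.0403117, -1.0119, -1.4158)–(-1.0119, -1.0119, -0.861919)  len=1.1184
  (v24,v28,v25) [--+] → (-0.506393, -1.0119, 1.15003)–(-1.0119, -1.0119, 0.861919)  len=0.5818
  (v25,v28,v29) [+--] → (-0.506393, -1.0119, 1.15003)–(-0.0403117, -1.0119, 1.4158)  len=0.5365
  (v25,v29,v5) [+-+] → (-0.0403117, -1.0119, 1.4158)–(0, -1.0119, 1.42123)  len=0.0407
  (v26,v0,v30) [-++] → (0, -1.0119, -1.42123)–(0.0403117, -1.0119, -1.4158)  len=0.0407
  (v26,v30,v27) [-+-] → (0.0403117, -1.0119, -1.4158)–(0.506393, -1.0119, -1.15003)  len=0.5365
  (v27,v30,v31) [-+-] → (0.506393, -1.0119, -1.15003)–(1.0119, -1.0119, -0.861919)  len=0.5818
  (v29,v32,v33) [--+] → (1.0119, -1.0119, 0.861919)–(0.0403117, -1.0119, 1.4158)  len=1.1184
  (v29,v33,v5) [-++] → (0.0403117, -1.0119, 1.4158)–(0, -1.0119, 1.42123)  len=0.0407
  (v30,v1,v31) [++-] → (1.15611, -1.0119, -0.663474)–(1.0119, -1.0119, -0.861919)  len=0.2453
  (v31,v1,v2) [-++] → (1.15611, -1.0119, -0.663474)–(1.24523, -1.0119, -0.5408)  len=0.1516
  (v31,v2,v32) [-+-] → (1.24523, -1.0119, -0.5408)–(1.24523, -1.0119, 0.389161)  len=0.9300
  (v32,v2,v3) [-++] → (1.24523, -1.0119, 0.389161)–(1.24523, -1.0119, 0.5408)  len=0.1516
  (v32,v3,v33) [-++] → (1.24523, -1.0119, 0.5408)–(1.0119, -1.0119, 0.861919)  len=0.3969

Chained into 1 loop(s):
  loop 1: 20 segments, perimeter = 8.3872
Total perimeter = 8.387

loops=1 perimeter=8.387


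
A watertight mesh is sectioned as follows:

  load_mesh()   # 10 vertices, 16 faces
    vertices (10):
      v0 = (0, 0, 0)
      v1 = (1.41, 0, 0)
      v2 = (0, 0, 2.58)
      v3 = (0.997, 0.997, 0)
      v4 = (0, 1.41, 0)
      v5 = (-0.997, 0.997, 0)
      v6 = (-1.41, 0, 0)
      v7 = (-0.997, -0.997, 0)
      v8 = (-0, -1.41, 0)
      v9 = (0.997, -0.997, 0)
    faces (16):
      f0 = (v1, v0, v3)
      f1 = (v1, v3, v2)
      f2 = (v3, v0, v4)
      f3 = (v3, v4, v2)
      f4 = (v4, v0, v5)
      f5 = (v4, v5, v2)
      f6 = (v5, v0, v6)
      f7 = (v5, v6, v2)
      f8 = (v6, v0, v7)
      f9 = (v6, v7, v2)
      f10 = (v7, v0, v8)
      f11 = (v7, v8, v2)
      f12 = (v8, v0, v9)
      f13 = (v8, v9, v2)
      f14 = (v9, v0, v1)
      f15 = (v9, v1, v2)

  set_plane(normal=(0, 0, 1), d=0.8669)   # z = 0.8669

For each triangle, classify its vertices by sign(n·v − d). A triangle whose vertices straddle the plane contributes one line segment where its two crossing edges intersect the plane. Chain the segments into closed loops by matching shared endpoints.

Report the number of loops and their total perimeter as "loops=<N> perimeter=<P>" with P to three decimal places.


Straddling triangles (8 of 16):
  (v1,v3,v2) [--+] → (0.662, 0.662, 0.8669)–(0.936229, 0, 0.8669)  len=0.7166
  (v3,v4,v2) [--+] → (0, 0.936229, 0.8669)–(0.662, 0.662, 0.8669)  len=0.7166
  (v4,v5,v2) [--+] → (-0.662, 0.662, 0.8669)–(0, 0.936229, 0.8669)  len=0.7166
  (v5,v6,v2) [--+] → (-0.936229, 0, 0.8669)–(-0.662, 0.662, 0.8669)  len=0.7166
  (v6,v7,v2) [--+] → (-0.662, -0.662, 0.8669)–(-0.936229, 0, 0.8669)  len=0.7166
  (v7,v8,v2) [--+] → (0, -0.936229, 0.8669)–(-0.662, -0.662, 0.8669)  len=0.7166
  (v8,v9,v2) [--+] → (0.662, -0.662, 0.8669)–(0, -0.936229, 0.8669)  len=0.7166
  (v9,v1,v2) [--+] → (0.936229, 0, 0.8669)–(0.662, -0.662, 0.8669)  len=0.7166

Chained into 1 loop(s):
  loop 1: 8 segments, perimeter = 5.7324
Total perimeter = 5.732

loops=1 perimeter=5.732


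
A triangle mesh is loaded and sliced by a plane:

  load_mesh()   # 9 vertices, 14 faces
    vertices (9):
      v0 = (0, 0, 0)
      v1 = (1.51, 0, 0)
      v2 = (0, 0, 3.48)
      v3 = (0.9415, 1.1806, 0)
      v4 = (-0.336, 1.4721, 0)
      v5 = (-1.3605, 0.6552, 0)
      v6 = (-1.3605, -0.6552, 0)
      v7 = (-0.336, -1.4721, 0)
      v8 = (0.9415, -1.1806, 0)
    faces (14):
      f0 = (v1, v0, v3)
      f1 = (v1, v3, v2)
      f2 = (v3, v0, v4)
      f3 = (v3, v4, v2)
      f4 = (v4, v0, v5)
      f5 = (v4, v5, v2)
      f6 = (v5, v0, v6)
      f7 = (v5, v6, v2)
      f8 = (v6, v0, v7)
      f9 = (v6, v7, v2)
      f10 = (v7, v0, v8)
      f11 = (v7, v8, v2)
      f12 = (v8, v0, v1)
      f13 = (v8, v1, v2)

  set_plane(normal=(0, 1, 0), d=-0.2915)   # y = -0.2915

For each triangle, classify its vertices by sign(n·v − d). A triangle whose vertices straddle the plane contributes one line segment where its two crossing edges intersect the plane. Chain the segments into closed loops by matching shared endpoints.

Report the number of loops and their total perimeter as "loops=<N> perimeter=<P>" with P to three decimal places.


loops=1 perimeter=9.019

Straddling triangles (8 of 14):
  (v5,v0,v6) [++-] → (-0.60529, -0.2915, 0)–(-1.3605, -0.2915, 0)  len=0.7552
  (v5,v6,v2) [+-+] → (-1.3605, -0.2915, 0)–(-0.60529, -0.2915, 1.93174)  len=2.0741
  (v6,v0,v7) [-+-] → (-0.60529, -0.2915, 0)–(-0.0665335, -0.2915, 0)  len=0.5388
  (v6,v7,v2) [--+] → (-0.0665335, -0.2915, 2.7909)–(-0.60529, -0.2915, 1.93174)  len=1.0141
  (v7,v0,v8) [-+-] → (-0.0665335, -0.2915, 0)–(0.232464, -0.2915, 0)  len=0.2990
  (v7,v8,v2) [--+] → (0.232464, -0.2915, 2.62076)–(-0.0665335, -0.2915, 2.7909)  len=0.3440
  (v8,v0,v1) [-++] → (0.232464, -0.2915, 0)–(1.36963, -0.2915, 0)  len=1.1372
  (v8,v1,v2) [-++] → (1.36963, -0.2915, 0)–(0.232464, -0.2915, 2.62076)  len=2.8568

Chained into 1 loop(s):
  loop 1: 8 segments, perimeter = 9.0192
Total perimeter = 9.019


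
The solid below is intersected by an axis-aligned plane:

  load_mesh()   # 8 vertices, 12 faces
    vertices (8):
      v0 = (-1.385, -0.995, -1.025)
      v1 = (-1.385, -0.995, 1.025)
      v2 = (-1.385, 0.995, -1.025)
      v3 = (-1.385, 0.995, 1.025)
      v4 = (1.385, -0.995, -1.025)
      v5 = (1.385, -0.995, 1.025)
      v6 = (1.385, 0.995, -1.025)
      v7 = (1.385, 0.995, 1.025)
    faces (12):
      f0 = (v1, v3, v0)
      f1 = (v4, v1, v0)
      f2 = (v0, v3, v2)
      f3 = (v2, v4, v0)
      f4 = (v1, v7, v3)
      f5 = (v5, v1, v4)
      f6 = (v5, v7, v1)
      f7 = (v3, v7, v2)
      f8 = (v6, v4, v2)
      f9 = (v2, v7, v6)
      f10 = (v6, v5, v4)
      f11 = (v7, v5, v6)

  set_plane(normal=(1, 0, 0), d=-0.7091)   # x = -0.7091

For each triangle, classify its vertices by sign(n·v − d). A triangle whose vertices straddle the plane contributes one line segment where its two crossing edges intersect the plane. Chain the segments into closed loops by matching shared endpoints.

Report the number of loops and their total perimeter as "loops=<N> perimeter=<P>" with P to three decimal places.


Straddling triangles (8 of 12):
  (v4,v1,v0) [+--] → (-0.7091, -0.995, 0.524785)–(-0.7091, -0.995, -1.025)  len=1.5498
  (v2,v4,v0) [-+-] → (-0.7091, 0.509426, -1.025)–(-0.7091, -0.995, -1.025)  len=1.5044
  (v1,v7,v3) [-+-] → (-0.7091, -0.509426, 1.025)–(-0.7091, 0.995, 1.025)  len=1.5044
  (v5,v1,v4) [+-+] → (-0.7091, -0.995, 1.025)–(-0.7091, -0.995, 0.524785)  len=0.5002
  (v5,v7,v1) [++-] → (-0.7091, -0.509426, 1.025)–(-0.7091, -0.995, 1.025)  len=0.4856
  (v3,v7,v2) [-+-] → (-0.7091, 0.995, 1.025)–(-0.7091, 0.995, -0.524785)  len=1.5498
  (v6,v4,v2) [++-] → (-0.7091, 0.509426, -1.025)–(-0.7091, 0.995, -1.025)  len=0.4856
  (v2,v7,v6) [-++] → (-0.7091, 0.995, -0.524785)–(-0.7091, 0.995, -1.025)  len=0.5002

Chained into 1 loop(s):
  loop 1: 8 segments, perimeter = 8.0800
Total perimeter = 8.080

loops=1 perimeter=8.080


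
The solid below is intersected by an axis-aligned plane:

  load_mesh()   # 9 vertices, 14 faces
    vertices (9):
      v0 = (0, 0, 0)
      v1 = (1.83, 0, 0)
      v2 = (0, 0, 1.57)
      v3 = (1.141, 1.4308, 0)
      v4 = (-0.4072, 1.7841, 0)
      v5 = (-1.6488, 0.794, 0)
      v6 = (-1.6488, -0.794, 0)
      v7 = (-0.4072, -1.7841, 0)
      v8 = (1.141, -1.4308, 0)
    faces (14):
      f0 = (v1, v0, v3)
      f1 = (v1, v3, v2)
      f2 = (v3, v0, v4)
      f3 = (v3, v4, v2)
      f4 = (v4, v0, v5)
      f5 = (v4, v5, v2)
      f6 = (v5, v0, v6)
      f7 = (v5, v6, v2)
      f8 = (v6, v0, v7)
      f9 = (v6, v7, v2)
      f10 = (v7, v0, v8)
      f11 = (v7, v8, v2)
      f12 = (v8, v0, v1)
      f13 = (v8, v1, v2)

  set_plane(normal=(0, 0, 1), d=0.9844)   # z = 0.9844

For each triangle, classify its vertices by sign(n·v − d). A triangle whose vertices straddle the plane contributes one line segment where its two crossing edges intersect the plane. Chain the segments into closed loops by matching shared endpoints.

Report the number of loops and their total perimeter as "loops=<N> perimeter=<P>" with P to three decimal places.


loops=1 perimeter=4.146

Straddling triangles (7 of 14):
  (v1,v3,v2) [--+] → (0.425586, 0.533679, 0.9844)–(0.682578, 0, 0.9844)  len=0.5923
  (v3,v4,v2) [--+] → (-0.151883, 0.665458, 0.9844)–(0.425586, 0.533679, 0.9844)  len=0.5923
  (v4,v5,v2) [--+] → (-0.614992, 0.296157, 0.9844)–(-0.151883, 0.665458, 0.9844)  len=0.5923
  (v5,v6,v2) [--+] → (-0.614992, -0.296157, 0.9844)–(-0.614992, 0.296157, 0.9844)  len=0.5923
  (v6,v7,v2) [--+] → (-0.151883, -0.665458, 0.9844)–(-0.614992, -0.296157, 0.9844)  len=0.5923
  (v7,v8,v2) [--+] → (0.425586, -0.533679, 0.9844)–(-0.151883, -0.665458, 0.9844)  len=0.5923
  (v8,v1,v2) [--+] → (0.682578, 0, 0.9844)–(0.425586, -0.533679, 0.9844)  len=0.5923

Chained into 1 loop(s):
  loop 1: 7 segments, perimeter = 4.1463
Total perimeter = 4.146


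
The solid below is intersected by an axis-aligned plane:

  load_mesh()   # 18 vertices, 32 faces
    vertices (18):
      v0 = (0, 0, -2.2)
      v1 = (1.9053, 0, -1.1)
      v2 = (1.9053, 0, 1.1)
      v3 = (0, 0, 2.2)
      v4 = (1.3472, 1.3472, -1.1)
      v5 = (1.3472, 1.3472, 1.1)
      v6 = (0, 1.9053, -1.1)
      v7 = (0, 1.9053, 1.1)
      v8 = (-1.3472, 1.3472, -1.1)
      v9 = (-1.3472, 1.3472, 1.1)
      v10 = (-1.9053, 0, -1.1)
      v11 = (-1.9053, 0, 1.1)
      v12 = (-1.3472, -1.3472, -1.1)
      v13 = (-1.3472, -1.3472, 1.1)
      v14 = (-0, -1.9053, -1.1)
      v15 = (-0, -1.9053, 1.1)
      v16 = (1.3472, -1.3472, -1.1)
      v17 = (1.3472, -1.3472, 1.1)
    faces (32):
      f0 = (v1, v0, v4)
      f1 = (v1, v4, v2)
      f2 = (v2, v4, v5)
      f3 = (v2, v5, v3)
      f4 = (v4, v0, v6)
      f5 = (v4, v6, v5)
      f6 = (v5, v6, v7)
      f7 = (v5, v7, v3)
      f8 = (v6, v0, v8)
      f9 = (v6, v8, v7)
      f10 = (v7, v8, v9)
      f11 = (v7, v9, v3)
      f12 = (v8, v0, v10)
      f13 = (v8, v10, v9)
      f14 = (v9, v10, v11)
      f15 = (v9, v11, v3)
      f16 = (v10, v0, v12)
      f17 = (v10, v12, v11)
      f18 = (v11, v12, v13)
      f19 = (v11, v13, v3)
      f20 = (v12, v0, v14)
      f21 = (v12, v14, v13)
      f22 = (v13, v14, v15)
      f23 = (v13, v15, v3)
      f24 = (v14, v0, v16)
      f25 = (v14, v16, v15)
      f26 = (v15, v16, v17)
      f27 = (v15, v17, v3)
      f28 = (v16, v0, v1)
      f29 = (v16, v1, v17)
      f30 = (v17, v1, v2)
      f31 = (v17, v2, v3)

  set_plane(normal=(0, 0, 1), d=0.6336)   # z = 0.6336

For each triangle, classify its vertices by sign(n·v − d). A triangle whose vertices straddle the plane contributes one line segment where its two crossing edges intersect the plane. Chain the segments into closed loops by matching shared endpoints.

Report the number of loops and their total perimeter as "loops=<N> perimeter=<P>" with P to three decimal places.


loops=1 perimeter=11.666

Straddling triangles (16 of 32):
  (v1,v4,v2) [--+] → (1.78698, 0.285606, 0.6336)–(1.9053, 0, 0.6336)  len=0.3091
  (v2,v4,v5) [+-+] → (1.78698, 0.285606, 0.6336)–(1.3472, 1.3472, 0.6336)  len=1.1491
  (v4,v6,v5) [--+] → (1.06159, 1.46552, 0.6336)–(1.3472, 1.3472, 0.6336)  len=0.3091
  (v5,v6,v7) [+-+] → (1.06159, 1.46552, 0.6336)–(0, 1.9053, 0.6336)  len=1.1491
  (v6,v8,v7) [--+] → (-0.285606, 1.78698, 0.6336)–(0, 1.9053, 0.6336)  len=0.3091
  (v7,v8,v9) [+-+] → (-0.285606, 1.78698, 0.6336)–(-1.3472, 1.3472, 0.6336)  len=1.1491
  (v8,v10,v9) [--+] → (-1.46552, 1.06159, 0.6336)–(-1.3472, 1.3472, 0.6336)  len=0.3091
  (v9,v10,v11) [+-+] → (-1.46552, 1.06159, 0.6336)–(-1.9053, 0, 0.6336)  len=1.1491
  (v10,v12,v11) [--+] → (-1.78698, -0.285606, 0.6336)–(-1.9053, 0, 0.6336)  len=0.3091
  (v11,v12,v13) [+-+] → (-1.78698, -0.285606, 0.6336)–(-1.3472, -1.3472, 0.6336)  len=1.1491
  (v12,v14,v13) [--+] → (-1.06159, -1.46552, 0.6336)–(-1.3472, -1.3472, 0.6336)  len=0.3091
  (v13,v14,v15) [+-+] → (-1.06159, -1.46552, 0.6336)–(0, -1.9053, 0.6336)  len=1.1491
  (v14,v16,v15) [--+] → (0.285606, -1.78698, 0.6336)–(0, -1.9053, 0.6336)  len=0.3091
  (v15,v16,v17) [+-+] → (0.285606, -1.78698, 0.6336)–(1.3472, -1.3472, 0.6336)  len=1.1491
  (v16,v1,v17) [--+] → (1.46552, -1.06159, 0.6336)–(1.3472, -1.3472, 0.6336)  len=0.3091
  (v17,v1,v2) [+-+] → (1.46552, -1.06159, 0.6336)–(1.9053, 0, 0.6336)  len=1.1491

Chained into 1 loop(s):
  loop 1: 16 segments, perimeter = 11.6658
Total perimeter = 11.666


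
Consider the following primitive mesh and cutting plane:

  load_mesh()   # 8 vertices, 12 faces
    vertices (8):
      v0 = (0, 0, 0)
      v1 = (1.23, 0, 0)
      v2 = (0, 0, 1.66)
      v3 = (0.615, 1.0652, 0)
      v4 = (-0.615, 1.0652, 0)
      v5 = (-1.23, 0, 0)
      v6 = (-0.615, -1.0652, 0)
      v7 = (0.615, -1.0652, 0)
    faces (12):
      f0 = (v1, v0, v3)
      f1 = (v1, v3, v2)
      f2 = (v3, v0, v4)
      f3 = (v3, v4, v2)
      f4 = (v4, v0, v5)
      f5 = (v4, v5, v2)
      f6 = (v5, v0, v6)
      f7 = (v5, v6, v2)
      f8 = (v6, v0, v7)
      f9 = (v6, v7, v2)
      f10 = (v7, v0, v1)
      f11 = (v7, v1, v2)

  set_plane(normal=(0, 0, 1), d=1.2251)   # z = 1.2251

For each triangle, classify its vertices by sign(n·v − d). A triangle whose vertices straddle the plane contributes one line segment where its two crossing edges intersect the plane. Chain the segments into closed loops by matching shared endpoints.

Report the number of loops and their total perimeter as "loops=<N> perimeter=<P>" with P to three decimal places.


Straddling triangles (6 of 12):
  (v1,v3,v2) [--+] → (0.161123, 0.27907, 1.2251)–(0.322245, 0, 1.2251)  len=0.3222
  (v3,v4,v2) [--+] → (-0.161123, 0.27907, 1.2251)–(0.161123, 0.27907, 1.2251)  len=0.3222
  (v4,v5,v2) [--+] → (-0.322245, 0, 1.2251)–(-0.161123, 0.27907, 1.2251)  len=0.3222
  (v5,v6,v2) [--+] → (-0.161123, -0.27907, 1.2251)–(-0.322245, 0, 1.2251)  len=0.3222
  (v6,v7,v2) [--+] → (0.161123, -0.27907, 1.2251)–(-0.161123, -0.27907, 1.2251)  len=0.3222
  (v7,v1,v2) [--+] → (0.322245, 0, 1.2251)–(0.161123, -0.27907, 1.2251)  len=0.3222

Chained into 1 loop(s):
  loop 1: 6 segments, perimeter = 1.9335
Total perimeter = 1.933

loops=1 perimeter=1.933


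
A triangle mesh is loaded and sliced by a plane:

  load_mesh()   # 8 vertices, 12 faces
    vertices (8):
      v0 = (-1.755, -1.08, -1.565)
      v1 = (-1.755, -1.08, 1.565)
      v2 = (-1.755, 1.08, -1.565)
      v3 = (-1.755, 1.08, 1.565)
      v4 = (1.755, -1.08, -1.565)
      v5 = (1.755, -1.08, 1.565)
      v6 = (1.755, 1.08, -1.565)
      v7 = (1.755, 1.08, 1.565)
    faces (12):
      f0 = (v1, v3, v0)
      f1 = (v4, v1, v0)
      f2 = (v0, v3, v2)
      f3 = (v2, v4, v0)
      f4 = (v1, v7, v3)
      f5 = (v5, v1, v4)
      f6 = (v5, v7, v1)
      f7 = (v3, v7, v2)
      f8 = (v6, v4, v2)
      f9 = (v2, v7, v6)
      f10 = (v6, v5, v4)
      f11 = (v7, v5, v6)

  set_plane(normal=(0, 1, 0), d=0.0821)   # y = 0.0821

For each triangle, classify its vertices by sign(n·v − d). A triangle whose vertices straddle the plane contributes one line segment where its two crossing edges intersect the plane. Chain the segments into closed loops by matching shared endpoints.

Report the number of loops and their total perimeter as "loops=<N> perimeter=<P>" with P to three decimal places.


Straddling triangles (8 of 12):
  (v1,v3,v0) [-+-] → (-1.755, 0.0821, 1.565)–(-1.755, 0.0821, 0.118969)  len=1.4460
  (v0,v3,v2) [-++] → (-1.755, 0.0821, 0.118969)–(-1.755, 0.0821, -1.565)  len=1.6840
  (v2,v4,v0) [+--] → (-0.133413, 0.0821, -1.565)–(-1.755, 0.0821, -1.565)  len=1.6216
  (v1,v7,v3) [-++] → (0.133412, 0.0821, 1.565)–(-1.755, 0.0821, 1.565)  len=1.8884
  (v5,v7,v1) [-+-] → (1.755, 0.0821, 1.565)–(0.133413, 0.0821, 1.565)  len=1.6216
  (v6,v4,v2) [+-+] → (1.755, 0.0821, -1.565)–(-0.133412, 0.0821, -1.565)  len=1.8884
  (v6,v5,v4) [+--] → (1.755, 0.0821, -0.118969)–(1.755, 0.0821, -1.565)  len=1.4460
  (v7,v5,v6) [+-+] → (1.755, 0.0821, 1.565)–(1.755, 0.0821, -0.118969)  len=1.6840

Chained into 1 loop(s):
  loop 1: 8 segments, perimeter = 13.2800
Total perimeter = 13.280

loops=1 perimeter=13.280


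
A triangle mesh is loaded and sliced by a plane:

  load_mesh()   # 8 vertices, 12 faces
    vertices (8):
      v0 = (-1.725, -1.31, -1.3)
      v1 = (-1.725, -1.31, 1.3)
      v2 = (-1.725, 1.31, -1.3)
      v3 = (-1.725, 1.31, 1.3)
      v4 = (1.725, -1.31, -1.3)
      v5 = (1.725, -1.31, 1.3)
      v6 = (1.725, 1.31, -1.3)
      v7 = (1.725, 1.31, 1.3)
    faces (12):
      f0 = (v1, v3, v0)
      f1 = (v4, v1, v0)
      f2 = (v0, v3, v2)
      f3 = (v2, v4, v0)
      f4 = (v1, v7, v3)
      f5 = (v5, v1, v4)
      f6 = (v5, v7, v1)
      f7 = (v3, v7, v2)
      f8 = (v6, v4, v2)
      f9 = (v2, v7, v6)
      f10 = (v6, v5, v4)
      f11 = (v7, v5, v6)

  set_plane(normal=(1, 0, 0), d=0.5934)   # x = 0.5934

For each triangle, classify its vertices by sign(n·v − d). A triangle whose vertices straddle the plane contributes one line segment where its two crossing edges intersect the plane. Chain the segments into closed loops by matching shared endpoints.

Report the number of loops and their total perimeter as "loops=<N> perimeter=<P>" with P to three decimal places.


Straddling triangles (8 of 12):
  (v4,v1,v0) [+--] → (0.5934, -1.31, -0.4472)–(0.5934, -1.31, -1.3)  len=0.8528
  (v2,v4,v0) [-+-] → (0.5934, -0.45064, -1.3)–(0.5934, -1.31, -1.3)  len=0.8594
  (v1,v7,v3) [-+-] → (0.5934, 0.45064, 1.3)–(0.5934, 1.31, 1.3)  len=0.8594
  (v5,v1,v4) [+-+] → (0.5934, -1.31, 1.3)–(0.5934, -1.31, -0.4472)  len=1.7472
  (v5,v7,v1) [++-] → (0.5934, 0.45064, 1.3)–(0.5934, -1.31, 1.3)  len=1.7606
  (v3,v7,v2) [-+-] → (0.5934, 1.31, 1.3)–(0.5934, 1.31, 0.4472)  len=0.8528
  (v6,v4,v2) [++-] → (0.5934, -0.45064, -1.3)–(0.5934, 1.31, -1.3)  len=1.7606
  (v2,v7,v6) [-++] → (0.5934, 1.31, 0.4472)–(0.5934, 1.31, -1.3)  len=1.7472

Chained into 1 loop(s):
  loop 1: 8 segments, perimeter = 10.4400
Total perimeter = 10.440

loops=1 perimeter=10.440


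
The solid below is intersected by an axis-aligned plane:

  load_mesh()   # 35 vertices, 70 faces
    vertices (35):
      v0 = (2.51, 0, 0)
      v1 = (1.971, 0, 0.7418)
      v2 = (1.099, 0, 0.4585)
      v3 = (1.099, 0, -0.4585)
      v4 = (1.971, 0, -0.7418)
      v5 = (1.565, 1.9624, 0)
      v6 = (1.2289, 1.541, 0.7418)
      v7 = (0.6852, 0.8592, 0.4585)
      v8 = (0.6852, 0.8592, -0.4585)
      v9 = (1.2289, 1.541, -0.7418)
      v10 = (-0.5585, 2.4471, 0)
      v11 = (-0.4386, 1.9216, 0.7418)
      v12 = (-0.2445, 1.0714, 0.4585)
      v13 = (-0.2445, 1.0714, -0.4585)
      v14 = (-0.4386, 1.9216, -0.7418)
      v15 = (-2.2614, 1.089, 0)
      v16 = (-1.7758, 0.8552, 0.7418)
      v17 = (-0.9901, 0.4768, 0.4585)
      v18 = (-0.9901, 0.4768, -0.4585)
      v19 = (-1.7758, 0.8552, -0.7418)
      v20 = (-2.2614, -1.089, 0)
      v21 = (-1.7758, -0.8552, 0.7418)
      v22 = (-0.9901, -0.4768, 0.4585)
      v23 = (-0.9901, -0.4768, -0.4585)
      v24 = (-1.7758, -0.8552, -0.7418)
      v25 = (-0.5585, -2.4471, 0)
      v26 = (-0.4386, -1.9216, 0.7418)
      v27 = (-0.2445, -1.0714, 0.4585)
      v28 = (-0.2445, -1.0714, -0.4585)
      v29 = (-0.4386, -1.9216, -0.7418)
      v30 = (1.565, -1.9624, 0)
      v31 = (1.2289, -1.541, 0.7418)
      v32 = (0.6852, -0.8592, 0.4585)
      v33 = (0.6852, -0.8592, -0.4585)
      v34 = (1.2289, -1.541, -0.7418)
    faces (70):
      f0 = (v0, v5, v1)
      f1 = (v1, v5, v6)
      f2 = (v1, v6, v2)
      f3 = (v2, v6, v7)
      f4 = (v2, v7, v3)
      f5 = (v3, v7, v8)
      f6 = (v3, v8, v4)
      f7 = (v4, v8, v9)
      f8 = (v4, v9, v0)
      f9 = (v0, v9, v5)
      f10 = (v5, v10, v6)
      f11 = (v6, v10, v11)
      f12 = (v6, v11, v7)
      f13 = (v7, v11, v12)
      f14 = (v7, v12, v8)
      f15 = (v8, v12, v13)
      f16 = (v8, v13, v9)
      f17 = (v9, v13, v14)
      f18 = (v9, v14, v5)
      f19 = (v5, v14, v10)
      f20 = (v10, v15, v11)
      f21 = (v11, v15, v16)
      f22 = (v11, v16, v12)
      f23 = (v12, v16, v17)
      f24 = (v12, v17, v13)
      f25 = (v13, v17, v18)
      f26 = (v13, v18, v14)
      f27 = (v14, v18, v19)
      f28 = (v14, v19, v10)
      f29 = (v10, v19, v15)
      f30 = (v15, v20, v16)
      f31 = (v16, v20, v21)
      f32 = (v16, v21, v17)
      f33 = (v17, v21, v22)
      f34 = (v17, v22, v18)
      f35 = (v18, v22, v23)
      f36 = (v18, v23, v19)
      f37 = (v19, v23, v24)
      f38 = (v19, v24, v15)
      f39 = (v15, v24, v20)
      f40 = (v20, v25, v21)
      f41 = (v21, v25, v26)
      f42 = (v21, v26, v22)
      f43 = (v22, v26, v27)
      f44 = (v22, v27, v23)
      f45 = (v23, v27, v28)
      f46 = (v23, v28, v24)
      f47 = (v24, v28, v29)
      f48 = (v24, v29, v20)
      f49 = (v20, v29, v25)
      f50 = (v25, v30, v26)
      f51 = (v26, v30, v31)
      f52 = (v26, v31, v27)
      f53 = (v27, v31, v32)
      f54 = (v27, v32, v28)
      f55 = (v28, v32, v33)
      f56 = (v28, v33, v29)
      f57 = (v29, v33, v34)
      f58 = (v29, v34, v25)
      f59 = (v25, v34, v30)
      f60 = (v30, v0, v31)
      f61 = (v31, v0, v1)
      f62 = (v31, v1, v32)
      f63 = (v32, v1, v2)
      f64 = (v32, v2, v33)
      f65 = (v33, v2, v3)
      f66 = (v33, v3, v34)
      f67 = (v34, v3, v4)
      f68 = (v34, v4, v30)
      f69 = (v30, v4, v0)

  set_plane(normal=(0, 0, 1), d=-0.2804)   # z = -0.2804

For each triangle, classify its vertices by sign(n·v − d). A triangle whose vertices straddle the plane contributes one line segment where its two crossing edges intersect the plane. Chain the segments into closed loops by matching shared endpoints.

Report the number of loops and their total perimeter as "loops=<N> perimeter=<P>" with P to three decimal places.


Straddling triangles (28 of 70):
  (v2,v7,v3) [++-] → (1.01863, 0.166874, -0.2804)–(1.099, 0, -0.2804)  len=0.1852
  (v3,v7,v8) [-+-] → (1.01863, 0.166874, -0.2804)–(0.6852, 0.8592, -0.2804)  len=0.7684
  (v4,v9,v0) [--+] → (2.02574, 0.582497, -0.2804)–(2.30626, 0, -0.2804)  len=0.6465
  (v0,v9,v5) [+-+] → (2.02574, 0.582497, -0.2804)–(1.43795, 1.80311, -0.2804)  len=1.3548
  (v7,v12,v8) [++-] → (0.504633, 0.900414, -0.2804)–(0.6852, 0.8592, -0.2804)  len=0.1852
  (v8,v12,v13) [-+-] → (0.504633, 0.900414, -0.2804)–(-0.2445, 1.0714, -0.2804)  len=0.7684
  (v9,v14,v5) [--+] → (0.80764, 1.94698, -0.2804)–(1.43795, 1.80311, -0.2804)  len=0.6465
  (v5,v14,v10) [+-+] → (0.80764, 1.94698, -0.2804)–(-0.513178, 2.24846, -0.2804)  len=1.3548
  (v12,v17,v13) [++-] → (-0.389311, 0.955917, -0.2804)–(-0.2445, 1.0714, -0.2804)  len=0.1852
  (v13,v17,v18) [-+-] → (-0.389311, 0.955917, -0.2804)–(-0.9901, 0.4768, -0.2804)  len=0.7684
  (v14,v19,v10) [--+] → (-1.01864, 1.84536, -0.2804)–(-0.513178, 2.24846, -0.2804)  len=0.6465
  (v10,v19,v15) [+-+] → (-1.01864, 1.84536, -0.2804)–(-2.07784, 1.00062, -0.2804)  len=1.3548
  (v17,v22,v18) [++-] → (-0.9901, 0.291592, -0.2804)–(-0.9901, 0.4768, -0.2804)  len=0.1852
  (v18,v22,v23) [-+-] → (-0.9901, 0.291592, -0.2804)–(-0.9901, -0.4768, -0.2804)  len=0.7684
  (v19,v24,v15) [--+] → (-2.07784, 0.354093, -0.2804)–(-2.07784, 1.00062, -0.2804)  len=0.6465
  (v15,v24,v20) [+-+] → (-2.07784, 0.354093, -0.2804)–(-2.07784, -1.00062, -0.2804)  len=1.3547
  (v22,v27,v23) [++-] → (-0.845289, -0.592283, -0.2804)–(-0.9901, -0.4768, -0.2804)  len=0.1852
  (v23,v27,v28) [-+-] → (-0.845289, -0.592283, -0.2804)–(-0.2445, -1.0714, -0.2804)  len=0.7684
  (v24,v29,v20) [--+] → (-1.57238, -1.40372, -0.2804)–(-2.07784, -1.00062, -0.2804)  len=0.6465
  (v20,v29,v25) [+-+] → (-1.57238, -1.40372, -0.2804)–(-0.513178, -2.24846, -0.2804)  len=1.3548
  (v27,v32,v28) [++-] → (-0.0639334, -1.03019, -0.2804)–(-0.2445, -1.0714, -0.2804)  len=0.1852
  (v28,v32,v33) [-+-] → (-0.0639334, -1.03019, -0.2804)–(0.6852, -0.8592, -0.2804)  len=0.7684
  (v29,v34,v25) [--+] → (0.117136, -2.10459, -0.2804)–(-0.513178, -2.24846, -0.2804)  len=0.6465
  (v25,v34,v30) [+-+] → (0.117136, -2.10459, -0.2804)–(1.43795, -1.80311, -0.2804)  len=1.3548
  (v32,v2,v33) [++-] → (0.765568, -0.692326, -0.2804)–(0.6852, -0.8592, -0.2804)  len=0.1852
  (v33,v2,v3) [-+-] → (0.765568, -0.692326, -0.2804)–(1.099, 0, -0.2804)  len=0.7684
  (v34,v4,v30) [--+] → (1.71847, -1.22061, -0.2804)–(1.43795, -1.80311, -0.2804)  len=0.6465
  (v30,v4,v0) [+-+] → (1.71847, -1.22061, -0.2804)–(2.30626, 0, -0.2804)  len=1.3548

Chained into 2 loop(s):
  loop 1: 14 segments, perimeter = 6.6754
  loop 2: 14 segments, perimeter = 14.0091
Total perimeter = 20.685

loops=2 perimeter=20.685


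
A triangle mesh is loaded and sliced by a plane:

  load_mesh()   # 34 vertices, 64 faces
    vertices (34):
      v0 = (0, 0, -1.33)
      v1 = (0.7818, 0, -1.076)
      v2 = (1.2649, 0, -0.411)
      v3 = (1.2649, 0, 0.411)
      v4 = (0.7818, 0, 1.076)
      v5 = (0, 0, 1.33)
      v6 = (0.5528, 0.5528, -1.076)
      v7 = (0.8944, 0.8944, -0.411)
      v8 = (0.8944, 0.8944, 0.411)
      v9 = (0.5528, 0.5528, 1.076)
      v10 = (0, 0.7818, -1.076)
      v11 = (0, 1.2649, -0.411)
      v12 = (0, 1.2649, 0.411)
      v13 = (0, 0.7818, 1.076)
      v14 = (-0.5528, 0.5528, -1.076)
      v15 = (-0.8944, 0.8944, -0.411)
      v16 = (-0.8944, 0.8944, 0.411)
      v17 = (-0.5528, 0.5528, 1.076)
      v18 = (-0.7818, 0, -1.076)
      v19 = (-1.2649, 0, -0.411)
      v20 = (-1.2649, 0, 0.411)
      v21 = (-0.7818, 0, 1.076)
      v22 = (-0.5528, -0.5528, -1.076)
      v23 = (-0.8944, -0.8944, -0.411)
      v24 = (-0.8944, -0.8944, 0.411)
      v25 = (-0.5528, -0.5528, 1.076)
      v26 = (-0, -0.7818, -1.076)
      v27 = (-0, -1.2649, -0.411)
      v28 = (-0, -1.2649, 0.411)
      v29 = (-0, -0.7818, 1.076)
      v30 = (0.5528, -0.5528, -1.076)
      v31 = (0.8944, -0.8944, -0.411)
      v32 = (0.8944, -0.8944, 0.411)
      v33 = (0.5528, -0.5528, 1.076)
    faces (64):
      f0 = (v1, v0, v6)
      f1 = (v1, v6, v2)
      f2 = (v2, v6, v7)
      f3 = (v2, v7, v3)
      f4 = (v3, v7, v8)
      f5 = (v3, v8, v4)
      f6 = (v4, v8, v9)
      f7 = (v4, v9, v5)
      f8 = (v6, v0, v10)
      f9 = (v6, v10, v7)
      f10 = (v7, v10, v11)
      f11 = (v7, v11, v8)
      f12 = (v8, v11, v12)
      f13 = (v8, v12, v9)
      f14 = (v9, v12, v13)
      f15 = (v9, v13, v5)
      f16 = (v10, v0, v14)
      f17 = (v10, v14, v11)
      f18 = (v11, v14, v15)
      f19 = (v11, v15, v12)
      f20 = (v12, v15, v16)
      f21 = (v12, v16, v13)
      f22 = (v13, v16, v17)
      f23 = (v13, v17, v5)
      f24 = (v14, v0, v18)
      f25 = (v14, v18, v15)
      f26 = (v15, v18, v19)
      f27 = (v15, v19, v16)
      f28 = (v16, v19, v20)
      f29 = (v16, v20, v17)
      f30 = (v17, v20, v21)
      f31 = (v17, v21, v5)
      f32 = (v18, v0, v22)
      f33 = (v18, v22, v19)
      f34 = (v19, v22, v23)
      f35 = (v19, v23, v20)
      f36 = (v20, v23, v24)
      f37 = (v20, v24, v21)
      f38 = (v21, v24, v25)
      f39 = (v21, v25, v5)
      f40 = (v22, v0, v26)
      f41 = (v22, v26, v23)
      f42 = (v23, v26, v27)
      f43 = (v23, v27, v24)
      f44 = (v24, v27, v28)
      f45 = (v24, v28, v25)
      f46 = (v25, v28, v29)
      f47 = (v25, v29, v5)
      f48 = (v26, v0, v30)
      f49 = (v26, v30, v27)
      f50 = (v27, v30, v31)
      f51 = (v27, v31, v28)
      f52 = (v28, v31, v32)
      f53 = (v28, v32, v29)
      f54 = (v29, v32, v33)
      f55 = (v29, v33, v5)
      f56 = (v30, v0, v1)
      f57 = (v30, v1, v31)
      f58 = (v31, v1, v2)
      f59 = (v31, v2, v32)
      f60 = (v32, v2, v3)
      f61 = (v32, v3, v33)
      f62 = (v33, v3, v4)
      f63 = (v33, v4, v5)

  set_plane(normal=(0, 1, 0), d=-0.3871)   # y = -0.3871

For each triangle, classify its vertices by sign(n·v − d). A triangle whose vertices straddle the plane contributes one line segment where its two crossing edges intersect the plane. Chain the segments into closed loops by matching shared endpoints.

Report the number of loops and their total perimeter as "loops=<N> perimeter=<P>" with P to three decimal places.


loops=1 perimeter=7.480

Straddling triangles (20 of 64):
  (v18,v0,v22) [++-] → (-0.3871, -0.3871, -1.15214)–(-0.621442, -0.3871, -1.076)  len=0.2464
  (v18,v22,v19) [+-+] → (-0.621442, -0.3871, -1.076)–(-0.76625, -0.3871, -0.876668)  len=0.2464
  (v19,v22,v23) [+--] → (-0.76625, -0.3871, -0.876668)–(-1.10455, -0.3871, -0.411)  len=0.5756
  (v19,v23,v20) [+-+] → (-1.10455, -0.3871, -0.411)–(-1.10455, -0.3871, 0.055235)  len=0.4662
  (v20,v23,v24) [+--] → (-1.10455, -0.3871, 0.055235)–(-1.10455, -0.3871, 0.411)  len=0.3558
  (v20,v24,v21) [+-+] → (-1.10455, -0.3871, 0.411)–(-0.830534, -0.3871, 0.788185)  len=0.4662
  (v21,v24,v25) [+--] → (-0.830534, -0.3871, 0.788185)–(-0.621442, -0.3871, 1.076)  len=0.3557
  (v21,v25,v5) [+-+] → (-0.621442, -0.3871, 1.076)–(-0.3871, -0.3871, 1.15214)  len=0.2464
  (v22,v0,v26) [-+-] → (-0.3871, -0.3871, -1.15214)–(0, -0.3871, -1.20423)  len=0.3906
  (v25,v29,v5) [--+] → (0, -0.3871, 1.20423)–(-0.3871, -0.3871, 1.15214)  len=0.3906
  (v26,v0,v30) [-+-] → (0, -0.3871, -1.20423)–(0.3871, -0.3871, -1.15214)  len=0.3906
  (v29,v33,v5) [--+] → (0.3871, -0.3871, 1.15214)–(0, -0.3871, 1.20423)  len=0.3906
  (v30,v0,v1) [-++] → (0.3871, -0.3871, -1.15214)–(0.621442, -0.3871, -1.076)  len=0.2464
  (v30,v1,v31) [-+-] → (0.621442, -0.3871, -1.076)–(0.830534, -0.3871, -0.788185)  len=0.3557
  (v31,v1,v2) [-++] → (0.830534, -0.3871, -0.788185)–(1.10455, -0.3871, -0.411)  len=0.4662
  (v31,v2,v32) [-+-] → (1.10455, -0.3871, -0.411)–(1.10455, -0.3871, -0.055235)  len=0.3558
  (v32,v2,v3) [-++] → (1.10455, -0.3871, -0.055235)–(1.10455, -0.3871, 0.411)  len=0.4662
  (v32,v3,v33) [-+-] → (1.10455, -0.3871, 0.411)–(0.76625, -0.3871, 0.876668)  len=0.5756
  (v33,v3,v4) [-++] → (0.76625, -0.3871, 0.876668)–(0.621442, -0.3871, 1.076)  len=0.2464
  (v33,v4,v5) [-++] → (0.621442, -0.3871, 1.076)–(0.3871, -0.3871, 1.15214)  len=0.2464

Chained into 1 loop(s):
  loop 1: 20 segments, perimeter = 7.4798
Total perimeter = 7.480


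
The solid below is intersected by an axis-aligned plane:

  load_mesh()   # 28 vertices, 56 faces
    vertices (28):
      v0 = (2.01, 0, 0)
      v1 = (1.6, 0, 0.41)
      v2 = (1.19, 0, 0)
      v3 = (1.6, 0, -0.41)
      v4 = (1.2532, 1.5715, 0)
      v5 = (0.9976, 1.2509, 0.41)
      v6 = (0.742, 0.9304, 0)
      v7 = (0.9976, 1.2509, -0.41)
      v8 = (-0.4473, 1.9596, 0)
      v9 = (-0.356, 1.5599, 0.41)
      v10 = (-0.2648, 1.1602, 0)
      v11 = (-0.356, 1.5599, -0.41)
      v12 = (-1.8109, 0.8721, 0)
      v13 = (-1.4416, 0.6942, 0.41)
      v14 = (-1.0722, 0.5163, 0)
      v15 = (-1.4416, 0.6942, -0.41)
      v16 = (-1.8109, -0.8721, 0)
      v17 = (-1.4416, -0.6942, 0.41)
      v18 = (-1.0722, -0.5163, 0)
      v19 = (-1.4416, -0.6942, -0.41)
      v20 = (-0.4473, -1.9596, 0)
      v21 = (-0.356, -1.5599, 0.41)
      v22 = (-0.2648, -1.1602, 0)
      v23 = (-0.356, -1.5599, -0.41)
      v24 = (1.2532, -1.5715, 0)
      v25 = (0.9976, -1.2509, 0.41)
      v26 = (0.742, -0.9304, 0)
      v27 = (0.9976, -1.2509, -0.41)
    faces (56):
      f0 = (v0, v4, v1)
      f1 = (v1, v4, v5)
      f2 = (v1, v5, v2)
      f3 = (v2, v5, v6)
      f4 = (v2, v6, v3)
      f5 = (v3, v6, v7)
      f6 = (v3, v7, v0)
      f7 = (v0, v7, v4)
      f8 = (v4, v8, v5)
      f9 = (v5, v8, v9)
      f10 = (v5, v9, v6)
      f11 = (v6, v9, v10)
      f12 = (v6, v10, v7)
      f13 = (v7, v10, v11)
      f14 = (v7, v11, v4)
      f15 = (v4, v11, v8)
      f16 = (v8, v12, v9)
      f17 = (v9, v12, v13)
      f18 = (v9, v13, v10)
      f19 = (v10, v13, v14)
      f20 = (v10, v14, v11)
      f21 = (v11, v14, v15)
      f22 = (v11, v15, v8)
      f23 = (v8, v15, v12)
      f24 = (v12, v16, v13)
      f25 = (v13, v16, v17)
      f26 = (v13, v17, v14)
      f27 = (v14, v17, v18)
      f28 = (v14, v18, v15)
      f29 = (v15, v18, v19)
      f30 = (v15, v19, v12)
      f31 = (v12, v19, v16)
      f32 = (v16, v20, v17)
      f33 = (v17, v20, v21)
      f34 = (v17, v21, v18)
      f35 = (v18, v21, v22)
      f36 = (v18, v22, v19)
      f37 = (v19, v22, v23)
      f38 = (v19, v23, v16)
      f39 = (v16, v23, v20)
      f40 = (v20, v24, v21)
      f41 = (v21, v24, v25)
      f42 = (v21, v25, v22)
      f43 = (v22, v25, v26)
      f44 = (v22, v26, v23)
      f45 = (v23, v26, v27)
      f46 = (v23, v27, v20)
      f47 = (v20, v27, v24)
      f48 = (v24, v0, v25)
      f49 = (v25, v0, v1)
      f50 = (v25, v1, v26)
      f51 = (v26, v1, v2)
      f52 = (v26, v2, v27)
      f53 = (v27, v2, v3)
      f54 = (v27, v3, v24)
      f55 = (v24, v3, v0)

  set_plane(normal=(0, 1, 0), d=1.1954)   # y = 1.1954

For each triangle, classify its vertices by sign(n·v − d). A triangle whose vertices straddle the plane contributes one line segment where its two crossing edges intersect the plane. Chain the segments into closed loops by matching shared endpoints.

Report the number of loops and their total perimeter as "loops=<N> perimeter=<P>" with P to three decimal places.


Straddling triangles (18 of 56):
  (v0,v4,v1) [-+-] → (1.43432, 1.1954, 0)–(1.3362, 1.1954, 0.0981234)  len=0.1388
  (v1,v4,v5) [-++] → (1.3362, 1.1954, 0.0981234)–(1.02433, 1.1954, 0.41)  len=0.4411
  (v1,v5,v2) [-+-] → (1.02433, 1.1954, 0.41)–(1.00614, 1.1954, 0.391809)  len=0.0257
  (v2,v5,v6) [-+-] → (1.00614, 1.1954, 0.391809)–(0.953339, 1.1954, 0.339002)  len=0.0747
  (v3,v6,v7) [--+] → (0.953339, 1.1954, -0.339002)–(1.02433, 1.1954, -0.41)  len=0.1004
  (v3,v7,v0) [-+-] → (1.02433, 1.1954, -0.41)–(1.04252, 1.1954, -0.391809)  len=0.0257
  (v0,v7,v4) [-++] → (1.04252, 1.1954, -0.391809)–(1.43432, 1.1954, 0)  len=0.5541
  (v5,v9,v6) [++-] → (0.279776, 1.1954, 0.172597)–(0.953339, 1.1954, 0.339002)  len=0.6938
  (v6,v9,v10) [-+-] → (0.279776, 1.1954, 0.172597)–(-0.272832, 1.1954, 0.0361071)  len=0.5692
  (v6,v10,v7) [--+] → (0.225128, 1.1954, -0.159118)–(0.953339, 1.1954, -0.339002)  len=0.7501
  (v7,v10,v11) [+-+] → (0.225128, 1.1954, -0.159118)–(-0.272832, 1.1954, -0.0361071)  len=0.5129
  (v8,v12,v9) [+-+] → (-1.40552, 1.1954, 0)–(-1.12703, 1.1954, 0.19272)  len=0.3387
  (v9,v12,v13) [+--] → (-1.12703, 1.1954, 0.19272)–(-0.813088, 1.1954, 0.41)  len=0.3818
  (v9,v13,v10) [+--] → (-0.813088, 1.1954, 0.41)–(-0.272832, 1.1954, 0.0361071)  len=0.6570
  (v10,v14,v11) [--+] → (-0.606148, 1.1954, -0.266799)–(-0.272832, 1.1954, -0.0361071)  len=0.4054
  (v11,v14,v15) [+--] → (-0.606148, 1.1954, -0.266799)–(-0.813088, 1.1954, -0.41)  len=0.2517
  (v11,v15,v8) [+-+] → (-0.813088, 1.1954, -0.41)–(-1.04778, 1.1954, -0.247607)  len=0.2854
  (v8,v15,v12) [+--] → (-1.04778, 1.1954, -0.247607)–(-1.40552, 1.1954, 0)  len=0.4351

Chained into 1 loop(s):
  loop 1: 18 segments, perimeter = 6.6415
Total perimeter = 6.641

loops=1 perimeter=6.641
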